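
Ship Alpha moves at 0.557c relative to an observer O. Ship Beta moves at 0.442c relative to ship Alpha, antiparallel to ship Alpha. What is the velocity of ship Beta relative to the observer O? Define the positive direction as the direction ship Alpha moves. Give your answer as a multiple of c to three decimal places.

With v = 0.557 and u' = -0.442 (in units of c),
u = (u' + v)/(1 + u'v/c²):
u = (-0.442 + 0.557) / (1 + (-0.442)·0.557) = 0.1150/0.7538 = 0.1526

+0.153c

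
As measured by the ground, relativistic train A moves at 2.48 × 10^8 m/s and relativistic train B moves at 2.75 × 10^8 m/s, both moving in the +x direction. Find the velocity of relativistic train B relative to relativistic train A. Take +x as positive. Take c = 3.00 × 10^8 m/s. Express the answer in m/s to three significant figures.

β_A = 0.827, β_B = 0.917 (dividing each by c = 3.00 × 10^8 m/s).
Transform to A's frame with the inverse velocity-addition law: u' = (u − v)/(1 − uv/c²), taking u = β_B and v = β_A.
u' = (0.917 − 0.827) / (1 − (0.827)(0.917)) = 0.0900/0.2422 = 0.3716.
u' = 0.3716 × 3.00 × 10^8 m/s.

+1.11 × 10^8 m/s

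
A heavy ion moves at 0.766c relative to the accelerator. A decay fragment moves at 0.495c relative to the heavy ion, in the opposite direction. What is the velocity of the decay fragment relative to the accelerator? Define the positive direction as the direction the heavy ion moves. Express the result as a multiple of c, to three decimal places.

With v = 0.766 and u' = -0.495 (in units of c),
u = (u' + v)/(1 + u'v/c²):
u = (-0.495 + 0.766) / (1 + (-0.495)·0.766) = 0.2710/0.6208 = 0.4365
(Galilean addition would give +0.271c.)

+0.437c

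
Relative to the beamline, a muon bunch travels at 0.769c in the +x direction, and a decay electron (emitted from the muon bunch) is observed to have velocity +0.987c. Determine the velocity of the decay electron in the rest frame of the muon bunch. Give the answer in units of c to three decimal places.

Invert the composition law: u' = (u − v)/(1 − uv/c²).
u' = (0.987 − 0.769) / (1 − (0.987)(0.769)) = 0.2180/0.2410 = 0.9046.

+0.905c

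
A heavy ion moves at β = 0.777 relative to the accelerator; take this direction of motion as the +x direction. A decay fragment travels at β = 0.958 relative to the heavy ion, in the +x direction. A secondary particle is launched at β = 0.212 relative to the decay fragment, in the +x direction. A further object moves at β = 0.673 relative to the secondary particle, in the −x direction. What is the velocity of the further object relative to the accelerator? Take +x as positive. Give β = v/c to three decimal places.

Apply u = (u' + v)/(1 + u'v/c²) successively, working outward toward the accelerator.
Start: velocity of the heavy ion relative to the accelerator = 0.7770c.
Compose with the decay fragment (u' = 0.958 in the heavy ion frame): u_1 = (0.958 + 0.777) / (1 + 0.958·0.777) = 1.7350/1.7444 = 0.9946.
Compose with the secondary particle (u' = 0.212 in the decay fragment frame): u_2 = (0.212 + 0.995) / (1 + 0.212·0.995) = 1.2066/1.2109 = 0.9965.
Compose with the further object (u' = -0.673 in the secondary particle frame): u_3 = (-0.673 + 0.997) / (1 + (-0.673)·0.997) = 0.3235/0.3294 = 0.9823.

β = +0.982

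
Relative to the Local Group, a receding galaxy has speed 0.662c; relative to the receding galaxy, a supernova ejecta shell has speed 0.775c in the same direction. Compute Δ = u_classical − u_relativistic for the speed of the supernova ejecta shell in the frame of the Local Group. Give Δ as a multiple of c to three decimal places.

Galilean: u_cl = 0.775 + 0.662 = 1.4370.
Relativistic: u_rel = (0.775 + 0.662) / (1 + 0.775·0.662) = 1.4370/1.5131 = 0.9497.
Δ = 1.4370 − 0.9497 = 0.4873.
(The classical prediction exceeds c; the relativistic result does not.)

Δ = 0.487c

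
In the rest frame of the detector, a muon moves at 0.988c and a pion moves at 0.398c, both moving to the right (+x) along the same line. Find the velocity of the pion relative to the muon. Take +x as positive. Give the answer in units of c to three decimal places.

β_A = 0.988, β_B = 0.398.
Transform to A's frame with the inverse velocity-addition law: u' = (u − v)/(1 − uv/c²), taking u = β_B and v = β_A.
u' = (0.398 − 0.988) / (1 − (0.988)(0.398)) = -0.5900/0.6068 = -0.9724.

-0.972c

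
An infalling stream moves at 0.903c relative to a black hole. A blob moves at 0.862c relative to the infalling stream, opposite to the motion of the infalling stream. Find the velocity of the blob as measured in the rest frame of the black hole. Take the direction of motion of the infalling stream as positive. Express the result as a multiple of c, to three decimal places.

With v = 0.903 and u' = -0.862 (in units of c),
u = (u' + v)/(1 + u'v/c²):
u = (-0.862 + 0.903) / (1 + (-0.862)·0.903) = 0.0410/0.2216 = 0.1850

+0.185c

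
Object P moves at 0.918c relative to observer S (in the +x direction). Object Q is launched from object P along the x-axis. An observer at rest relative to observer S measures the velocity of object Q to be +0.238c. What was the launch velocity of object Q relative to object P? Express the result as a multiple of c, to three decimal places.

-0.870c

Invert the composition law: u' = (u − v)/(1 − uv/c²).
u' = (0.238 − 0.918) / (1 − (0.238)(0.918)) = -0.6800/0.7815 = -0.8701.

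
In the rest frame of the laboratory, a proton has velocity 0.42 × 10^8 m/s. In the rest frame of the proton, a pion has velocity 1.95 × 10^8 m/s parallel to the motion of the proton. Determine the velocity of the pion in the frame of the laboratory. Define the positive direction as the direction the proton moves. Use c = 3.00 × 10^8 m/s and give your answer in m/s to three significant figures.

2.17 × 10^8 m/s

In units of c (dividing by 3.00 × 10^8 m/s): v = 0.140, u' = 0.650.
u = (u' + v)/(1 + u'v/c²):
u = (0.650 + 0.140) / (1 + 0.650·0.140) = 0.7900/1.0910 = 0.7241
(Galilean addition would give +0.790c.)
Converting back: u = 0.7241 × 3.00 × 10^8 m/s.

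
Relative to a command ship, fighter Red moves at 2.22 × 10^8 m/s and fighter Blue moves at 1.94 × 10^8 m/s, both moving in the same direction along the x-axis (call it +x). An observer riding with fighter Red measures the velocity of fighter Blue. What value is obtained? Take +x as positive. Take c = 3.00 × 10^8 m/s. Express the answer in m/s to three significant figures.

β_A = 0.740, β_B = 0.647 (dividing each by c = 3.00 × 10^8 m/s).
Transform to A's frame with the inverse velocity-addition law: u' = (u − v)/(1 − uv/c²), taking u = β_B and v = β_A.
u' = (0.647 − 0.740) / (1 − (0.740)(0.647)) = -0.0933/0.5215 = -0.1790.
u' = -0.1790 × 3.00 × 10^8 m/s.

-5.37 × 10^7 m/s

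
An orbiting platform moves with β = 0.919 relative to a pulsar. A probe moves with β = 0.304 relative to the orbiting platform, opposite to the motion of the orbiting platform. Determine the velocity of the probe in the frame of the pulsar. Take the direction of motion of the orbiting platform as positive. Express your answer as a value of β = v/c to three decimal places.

With v = 0.919 and u' = -0.304 (in units of c),
u = (u' + v)/(1 + u'v/c²):
u = (-0.304 + 0.919) / (1 + (-0.304)·0.919) = 0.6150/0.7206 = 0.8534

β = +0.853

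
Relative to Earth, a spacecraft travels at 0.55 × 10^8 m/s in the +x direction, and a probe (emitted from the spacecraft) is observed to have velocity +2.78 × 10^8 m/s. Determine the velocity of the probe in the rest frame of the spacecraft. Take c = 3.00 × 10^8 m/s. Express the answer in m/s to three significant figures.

+2.69 × 10^8 m/s

v = 0.183c, u = 0.927c.
Invert the composition law: u' = (u − v)/(1 − uv/c²).
u' = (0.927 − 0.183) / (1 − (0.927)(0.183)) = 0.7433/0.8301 = 0.8955.
u' = 0.8955 × 3.00 × 10^8 m/s.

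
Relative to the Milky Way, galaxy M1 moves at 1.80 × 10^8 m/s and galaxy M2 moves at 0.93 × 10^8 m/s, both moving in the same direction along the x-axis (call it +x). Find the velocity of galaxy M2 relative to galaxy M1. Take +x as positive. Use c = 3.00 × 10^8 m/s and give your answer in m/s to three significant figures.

-1.07 × 10^8 m/s

β_A = 0.600, β_B = 0.310 (dividing each by c = 3.00 × 10^8 m/s).
Transform to A's frame with the inverse velocity-addition law: u' = (u − v)/(1 − uv/c²), taking u = β_B and v = β_A.
u' = (0.310 − 0.600) / (1 − (0.600)(0.310)) = -0.2900/0.8140 = -0.3563.
u' = -0.3563 × 3.00 × 10^8 m/s.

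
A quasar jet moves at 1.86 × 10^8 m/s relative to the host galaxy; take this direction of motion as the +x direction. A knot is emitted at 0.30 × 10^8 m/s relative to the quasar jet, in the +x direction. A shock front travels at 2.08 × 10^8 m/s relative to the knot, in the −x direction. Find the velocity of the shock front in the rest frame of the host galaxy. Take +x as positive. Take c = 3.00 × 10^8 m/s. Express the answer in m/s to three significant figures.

Apply u = (u' + v)/(1 + u'v/c²) successively, working outward toward the host galaxy.
(Dividing each given speed by c = 3.00 × 10^8 m/s to work in units of c.)
Start: velocity of the quasar jet relative to the host galaxy = 0.6200c.
Compose with the knot (u' = 0.100 in the quasar jet frame): u_1 = (0.100 + 0.620) / (1 + 0.100·0.620) = 0.7200/1.0620 = 0.6780.
Compose with the shock front (u' = -0.693 in the knot frame): u_2 = (-0.693 + 0.678) / (1 + (-0.693)·0.678) = -0.0154/0.5299 = -0.0290.
So u = -0.0290 × 3.00 × 10^8 m/s.

-8.70 × 10^6 m/s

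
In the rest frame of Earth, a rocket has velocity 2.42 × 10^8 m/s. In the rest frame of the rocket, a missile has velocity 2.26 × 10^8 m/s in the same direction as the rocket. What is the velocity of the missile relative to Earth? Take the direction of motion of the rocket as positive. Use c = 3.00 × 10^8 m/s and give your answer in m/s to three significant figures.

In units of c (dividing by 3.00 × 10^8 m/s): v = 0.807, u' = 0.753.
u = (u' + v)/(1 + u'v/c²):
u = (0.753 + 0.807) / (1 + 0.753·0.807) = 1.5600/1.6077 = 0.9703
(Galilean addition would give +1.560c, exceeding c.)
Converting back: u = 0.9703 × 3.00 × 10^8 m/s.

2.91 × 10^8 m/s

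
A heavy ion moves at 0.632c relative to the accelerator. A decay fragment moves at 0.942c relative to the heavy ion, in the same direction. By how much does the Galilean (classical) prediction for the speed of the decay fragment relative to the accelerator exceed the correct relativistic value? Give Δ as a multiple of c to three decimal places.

Galilean: u_cl = 0.942 + 0.632 = 1.5740.
Relativistic: u_rel = (0.942 + 0.632) / (1 + 0.942·0.632) = 1.5740/1.5953 = 0.9866.
Δ = 1.5740 − 0.9866 = 0.5874.
(The classical prediction exceeds c; the relativistic result does not.)

Δ = 0.587c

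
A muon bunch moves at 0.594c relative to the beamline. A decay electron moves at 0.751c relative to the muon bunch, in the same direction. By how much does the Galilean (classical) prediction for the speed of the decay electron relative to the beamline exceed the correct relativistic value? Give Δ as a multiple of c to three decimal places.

Galilean: u_cl = 0.751 + 0.594 = 1.3450.
Relativistic: u_rel = (0.751 + 0.594) / (1 + 0.751·0.594) = 1.3450/1.4461 = 0.9301.
Δ = 1.3450 − 0.9301 = 0.4149.
(The classical prediction exceeds c; the relativistic result does not.)

Δ = 0.415c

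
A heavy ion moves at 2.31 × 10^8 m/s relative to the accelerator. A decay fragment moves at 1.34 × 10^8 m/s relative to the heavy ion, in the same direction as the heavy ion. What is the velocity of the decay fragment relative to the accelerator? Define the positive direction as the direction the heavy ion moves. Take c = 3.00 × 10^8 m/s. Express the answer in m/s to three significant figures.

In units of c (dividing by 3.00 × 10^8 m/s): v = 0.770, u' = 0.447.
u = (u' + v)/(1 + u'v/c²):
u = (0.447 + 0.770) / (1 + 0.447·0.770) = 1.2167/1.3439 = 0.9053
(Galilean addition would give +1.217c, exceeding c.)
Converting back: u = 0.9053 × 3.00 × 10^8 m/s.

2.72 × 10^8 m/s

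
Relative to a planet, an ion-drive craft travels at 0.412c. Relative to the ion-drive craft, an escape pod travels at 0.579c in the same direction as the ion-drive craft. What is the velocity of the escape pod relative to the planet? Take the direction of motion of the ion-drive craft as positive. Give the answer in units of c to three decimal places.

0.800c

With v = 0.412 and u' = 0.579 (in units of c),
u = (u' + v)/(1 + u'v/c²):
u = (0.579 + 0.412) / (1 + 0.579·0.412) = 0.9910/1.2385 = 0.8001
(Galilean addition would give +0.991c.)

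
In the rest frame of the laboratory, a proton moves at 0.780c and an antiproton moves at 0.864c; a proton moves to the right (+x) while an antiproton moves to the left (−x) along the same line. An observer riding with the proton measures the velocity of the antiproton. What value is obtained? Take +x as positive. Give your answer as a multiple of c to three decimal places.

β_A = 0.780, β_B = -0.864.
Transform to A's frame with the inverse velocity-addition law: u' = (u − v)/(1 − uv/c²), taking u = β_B and v = β_A.
u' = (-0.864 − 0.780) / (1 − (0.780)(-0.864)) = -1.6440/1.6739 = -0.9821.

-0.982c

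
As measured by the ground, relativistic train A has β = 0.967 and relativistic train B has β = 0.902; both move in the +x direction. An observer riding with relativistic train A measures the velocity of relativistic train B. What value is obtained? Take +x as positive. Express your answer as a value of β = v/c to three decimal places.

β = -0.509

β_A = 0.967, β_B = 0.902.
Transform to A's frame with the inverse velocity-addition law: u' = (u − v)/(1 − uv/c²), taking u = β_B and v = β_A.
u' = (0.902 − 0.967) / (1 − (0.967)(0.902)) = -0.0650/0.1278 = -0.5087.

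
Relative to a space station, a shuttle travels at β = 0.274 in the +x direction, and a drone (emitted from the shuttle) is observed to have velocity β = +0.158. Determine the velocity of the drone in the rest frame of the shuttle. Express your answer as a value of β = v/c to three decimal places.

Invert the composition law: u' = (u − v)/(1 − uv/c²).
u' = (0.158 − 0.274) / (1 − (0.158)(0.274)) = -0.1160/0.9567 = -0.1212.

β = -0.121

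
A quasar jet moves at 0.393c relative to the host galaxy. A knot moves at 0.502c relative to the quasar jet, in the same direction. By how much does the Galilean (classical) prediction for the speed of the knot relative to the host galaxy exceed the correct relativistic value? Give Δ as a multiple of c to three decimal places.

Δ = 0.147c

Galilean: u_cl = 0.502 + 0.393 = 0.8950.
Relativistic: u_rel = (0.502 + 0.393) / (1 + 0.502·0.393) = 0.8950/1.1973 = 0.7475.
Δ = 0.8950 − 0.7475 = 0.1475.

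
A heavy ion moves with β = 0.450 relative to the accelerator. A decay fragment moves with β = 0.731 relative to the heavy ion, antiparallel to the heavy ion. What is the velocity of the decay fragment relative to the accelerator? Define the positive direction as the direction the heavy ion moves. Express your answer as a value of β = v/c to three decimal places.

With v = 0.450 and u' = -0.731 (in units of c),
u = (u' + v)/(1 + u'v/c²):
u = (-0.731 + 0.450) / (1 + (-0.731)·0.450) = -0.2810/0.6711 = -0.4187

β = -0.419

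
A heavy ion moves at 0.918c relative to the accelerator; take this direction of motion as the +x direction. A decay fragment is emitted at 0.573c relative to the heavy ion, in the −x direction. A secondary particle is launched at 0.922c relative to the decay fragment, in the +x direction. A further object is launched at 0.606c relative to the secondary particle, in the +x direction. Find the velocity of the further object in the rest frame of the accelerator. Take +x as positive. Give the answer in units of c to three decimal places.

+0.997c

Apply u = (u' + v)/(1 + u'v/c²) successively, working outward toward the accelerator.
Start: velocity of the heavy ion relative to the accelerator = 0.9180c.
Compose with the decay fragment (u' = -0.573 in the heavy ion frame): u_1 = (-0.573 + 0.918) / (1 + (-0.573)·0.918) = 0.3450/0.4740 = 0.7279.
Compose with the secondary particle (u' = 0.922 in the decay fragment frame): u_2 = (0.922 + 0.728) / (1 + 0.922·0.728) = 1.6499/1.6711 = 0.9873.
Compose with the further object (u' = 0.606 in the secondary particle frame): u_3 = (0.606 + 0.987) / (1 + 0.606·0.987) = 1.5933/1.5983 = 0.9969.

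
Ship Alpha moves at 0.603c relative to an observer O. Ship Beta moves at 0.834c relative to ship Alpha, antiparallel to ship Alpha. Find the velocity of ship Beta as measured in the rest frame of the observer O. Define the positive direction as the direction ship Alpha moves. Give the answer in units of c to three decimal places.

With v = 0.603 and u' = -0.834 (in units of c),
u = (u' + v)/(1 + u'v/c²):
u = (-0.834 + 0.603) / (1 + (-0.834)·0.603) = -0.2310/0.4971 = -0.4647
(Galilean addition would give -0.231c.)

-0.465c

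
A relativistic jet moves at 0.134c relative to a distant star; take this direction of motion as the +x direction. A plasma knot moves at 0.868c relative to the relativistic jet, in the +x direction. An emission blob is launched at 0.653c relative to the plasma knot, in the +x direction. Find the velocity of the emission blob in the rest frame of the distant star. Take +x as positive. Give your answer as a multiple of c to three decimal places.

0.978c

Apply u = (u' + v)/(1 + u'v/c²) successively, working outward toward the distant star.
Start: velocity of the relativistic jet relative to the distant star = 0.1340c.
Compose with the plasma knot (u' = 0.868 in the relativistic jet frame): u_1 = (0.868 + 0.134) / (1 + 0.868·0.134) = 1.0020/1.1163 = 0.8976.
Compose with the emission blob (u' = 0.653 in the plasma knot frame): u_2 = (0.653 + 0.898) / (1 + 0.653·0.898) = 1.5506/1.5861 = 0.9776.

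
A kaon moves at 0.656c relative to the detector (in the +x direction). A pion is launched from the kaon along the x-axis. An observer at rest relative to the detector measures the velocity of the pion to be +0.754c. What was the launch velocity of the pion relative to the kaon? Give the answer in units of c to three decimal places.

+0.194c

Invert the composition law: u' = (u − v)/(1 − uv/c²).
u' = (0.754 − 0.656) / (1 − (0.754)(0.656)) = 0.0980/0.5054 = 0.1939.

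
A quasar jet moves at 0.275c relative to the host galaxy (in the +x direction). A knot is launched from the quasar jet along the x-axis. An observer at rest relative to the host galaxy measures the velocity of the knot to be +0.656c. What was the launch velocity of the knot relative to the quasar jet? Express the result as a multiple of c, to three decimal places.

+0.465c

Invert the composition law: u' = (u − v)/(1 − uv/c²).
u' = (0.656 − 0.275) / (1 − (0.656)(0.275)) = 0.3810/0.8196 = 0.4649.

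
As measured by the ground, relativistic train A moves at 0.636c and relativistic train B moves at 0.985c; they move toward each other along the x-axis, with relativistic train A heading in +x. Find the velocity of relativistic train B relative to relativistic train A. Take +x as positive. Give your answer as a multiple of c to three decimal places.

β_A = 0.636, β_B = -0.985.
Transform to A's frame with the inverse velocity-addition law: u' = (u − v)/(1 − uv/c²), taking u = β_B and v = β_A.
u' = (-0.985 − 0.636) / (1 − (0.636)(-0.985)) = -1.6210/1.6265 = -0.9966.

-0.997c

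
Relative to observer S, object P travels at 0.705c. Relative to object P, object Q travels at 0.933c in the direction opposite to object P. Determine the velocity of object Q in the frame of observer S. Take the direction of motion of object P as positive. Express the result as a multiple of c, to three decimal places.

-0.666c

With v = 0.705 and u' = -0.933 (in units of c),
u = (u' + v)/(1 + u'v/c²):
u = (-0.933 + 0.705) / (1 + (-0.933)·0.705) = -0.2280/0.3422 = -0.6662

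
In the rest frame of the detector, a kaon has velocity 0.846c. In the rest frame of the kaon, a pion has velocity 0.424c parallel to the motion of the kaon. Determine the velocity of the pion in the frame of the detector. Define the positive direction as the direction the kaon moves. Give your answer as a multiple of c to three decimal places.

With v = 0.846 and u' = 0.424 (in units of c),
u = (u' + v)/(1 + u'v/c²):
u = (0.424 + 0.846) / (1 + 0.424·0.846) = 1.2700/1.3587 = 0.9347

0.935c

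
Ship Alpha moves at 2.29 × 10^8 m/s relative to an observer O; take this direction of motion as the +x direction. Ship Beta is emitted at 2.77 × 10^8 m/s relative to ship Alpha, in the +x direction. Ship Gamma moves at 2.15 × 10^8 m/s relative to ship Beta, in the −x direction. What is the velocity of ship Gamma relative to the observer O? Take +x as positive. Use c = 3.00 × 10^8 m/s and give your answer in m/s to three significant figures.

+2.81 × 10^8 m/s

Apply u = (u' + v)/(1 + u'v/c²) successively, working outward toward the observer O.
(Dividing each given speed by c = 3.00 × 10^8 m/s to work in units of c.)
Start: velocity of ship Alpha relative to the observer O = 0.7633c.
Compose with ship Beta (u' = 0.923 in ship Alpha frame): u_1 = (0.923 + 0.763) / (1 + 0.923·0.763) = 1.6867/1.7048 = 0.9894.
Compose with ship Gamma (u' = -0.717 in ship Beta frame): u_2 = (-0.717 + 0.989) / (1 + (-0.717)·0.989) = 0.2727/0.2910 = 0.9372.
So u = 0.9372 × 3.00 × 10^8 m/s.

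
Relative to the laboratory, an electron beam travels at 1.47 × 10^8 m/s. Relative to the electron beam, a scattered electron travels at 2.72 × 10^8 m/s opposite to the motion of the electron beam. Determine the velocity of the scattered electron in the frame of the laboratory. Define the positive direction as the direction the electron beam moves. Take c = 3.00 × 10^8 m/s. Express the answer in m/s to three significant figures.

-2.25 × 10^8 m/s

In units of c (dividing by 3.00 × 10^8 m/s): v = 0.490, u' = -0.907.
u = (u' + v)/(1 + u'v/c²):
u = (-0.907 + 0.490) / (1 + (-0.907)·0.490) = -0.4167/0.5557 = -0.7498
Converting back: u = -0.7498 × 3.00 × 10^8 m/s.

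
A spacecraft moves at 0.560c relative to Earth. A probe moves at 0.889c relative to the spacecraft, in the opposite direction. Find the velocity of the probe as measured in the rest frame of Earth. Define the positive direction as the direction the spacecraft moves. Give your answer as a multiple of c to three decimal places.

-0.655c

With v = 0.560 and u' = -0.889 (in units of c),
u = (u' + v)/(1 + u'v/c²):
u = (-0.889 + 0.560) / (1 + (-0.889)·0.560) = -0.3290/0.5022 = -0.6552
(Galilean addition would give -0.329c.)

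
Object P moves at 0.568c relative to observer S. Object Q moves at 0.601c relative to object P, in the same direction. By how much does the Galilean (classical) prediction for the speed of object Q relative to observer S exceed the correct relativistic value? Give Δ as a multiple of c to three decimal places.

Galilean: u_cl = 0.601 + 0.568 = 1.1690.
Relativistic: u_rel = (0.601 + 0.568) / (1 + 0.601·0.568) = 1.1690/1.3414 = 0.8715.
Δ = 1.1690 − 0.8715 = 0.2975.
(The classical prediction exceeds c; the relativistic result does not.)

Δ = 0.298c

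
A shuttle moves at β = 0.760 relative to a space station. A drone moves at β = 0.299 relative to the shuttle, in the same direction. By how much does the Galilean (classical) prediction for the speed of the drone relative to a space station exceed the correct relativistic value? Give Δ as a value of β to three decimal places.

Δ = 0.196

Galilean: u_cl = 0.299 + 0.760 = 1.0590.
Relativistic: u_rel = (0.299 + 0.760) / (1 + 0.299·0.760) = 1.0590/1.2272 = 0.8629.
Δ = 1.0590 − 0.8629 = 0.1961.
(The classical prediction exceeds c; the relativistic result does not.)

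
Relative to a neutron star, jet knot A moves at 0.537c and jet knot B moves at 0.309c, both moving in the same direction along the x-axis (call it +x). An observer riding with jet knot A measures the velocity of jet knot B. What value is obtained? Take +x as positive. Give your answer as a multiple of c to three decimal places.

-0.273c

β_A = 0.537, β_B = 0.309.
Transform to A's frame with the inverse velocity-addition law: u' = (u − v)/(1 − uv/c²), taking u = β_B and v = β_A.
u' = (0.309 − 0.537) / (1 − (0.537)(0.309)) = -0.2280/0.8341 = -0.2734.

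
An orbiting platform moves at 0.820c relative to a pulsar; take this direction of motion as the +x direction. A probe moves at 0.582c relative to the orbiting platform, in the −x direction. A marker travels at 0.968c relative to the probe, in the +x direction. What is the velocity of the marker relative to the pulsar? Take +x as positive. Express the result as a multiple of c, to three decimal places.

Apply u = (u' + v)/(1 + u'v/c²) successively, working outward toward the pulsar.
Start: velocity of the orbiting platform relative to the pulsar = 0.8200c.
Compose with the probe (u' = -0.582 in the orbiting platform frame): u_1 = (-0.582 + 0.820) / (1 + (-0.582)·0.820) = 0.2380/0.5228 = 0.4553.
Compose with the marker (u' = 0.968 in the probe frame): u_2 = (0.968 + 0.455) / (1 + 0.968·0.455) = 1.4233/1.4407 = 0.9879.

+0.988c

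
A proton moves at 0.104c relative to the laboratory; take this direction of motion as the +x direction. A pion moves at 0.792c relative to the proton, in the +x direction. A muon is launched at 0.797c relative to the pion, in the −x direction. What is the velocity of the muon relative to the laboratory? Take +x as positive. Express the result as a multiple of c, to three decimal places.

+0.091c

Apply u = (u' + v)/(1 + u'v/c²) successively, working outward toward the laboratory.
Start: velocity of the proton relative to the laboratory = 0.1040c.
Compose with the pion (u' = 0.792 in the proton frame): u_1 = (0.792 + 0.104) / (1 + 0.792·0.104) = 0.8960/1.0824 = 0.8278.
Compose with the muon (u' = -0.797 in the pion frame): u_2 = (-0.797 + 0.828) / (1 + (-0.797)·0.828) = 0.0308/0.3402 = 0.0906.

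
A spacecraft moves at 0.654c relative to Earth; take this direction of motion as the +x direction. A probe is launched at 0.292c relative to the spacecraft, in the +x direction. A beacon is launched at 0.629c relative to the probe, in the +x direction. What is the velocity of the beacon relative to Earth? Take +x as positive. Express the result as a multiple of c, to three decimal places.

Apply u = (u' + v)/(1 + u'v/c²) successively, working outward toward Earth.
Start: velocity of the spacecraft relative to Earth = 0.6540c.
Compose with the probe (u' = 0.292 in the spacecraft frame): u_1 = (0.292 + 0.654) / (1 + 0.292·0.654) = 0.9460/1.1910 = 0.7943.
Compose with the beacon (u' = 0.629 in the probe frame): u_2 = (0.629 + 0.794) / (1 + 0.629·0.794) = 1.4233/1.4996 = 0.9491.

0.949c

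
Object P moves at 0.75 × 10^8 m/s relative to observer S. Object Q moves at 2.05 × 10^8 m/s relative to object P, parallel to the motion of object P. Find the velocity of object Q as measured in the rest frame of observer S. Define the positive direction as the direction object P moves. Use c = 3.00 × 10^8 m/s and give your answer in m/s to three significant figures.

In units of c (dividing by 3.00 × 10^8 m/s): v = 0.250, u' = 0.683.
u = (u' + v)/(1 + u'v/c²):
u = (0.683 + 0.250) / (1 + 0.683·0.250) = 0.9333/1.1708 = 0.7972
Converting back: u = 0.7972 × 3.00 × 10^8 m/s.

2.39 × 10^8 m/s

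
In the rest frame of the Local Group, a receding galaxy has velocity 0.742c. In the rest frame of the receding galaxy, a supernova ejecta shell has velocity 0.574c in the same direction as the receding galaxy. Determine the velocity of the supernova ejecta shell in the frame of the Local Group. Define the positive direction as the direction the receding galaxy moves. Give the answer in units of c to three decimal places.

0.923c

With v = 0.742 and u' = 0.574 (in units of c),
u = (u' + v)/(1 + u'v/c²):
u = (0.574 + 0.742) / (1 + 0.574·0.742) = 1.3160/1.4259 = 0.9229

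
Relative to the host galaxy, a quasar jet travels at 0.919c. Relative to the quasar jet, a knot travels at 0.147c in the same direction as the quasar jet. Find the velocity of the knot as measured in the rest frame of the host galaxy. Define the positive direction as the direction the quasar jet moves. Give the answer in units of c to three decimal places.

With v = 0.919 and u' = 0.147 (in units of c),
u = (u' + v)/(1 + u'v/c²):
u = (0.147 + 0.919) / (1 + 0.147·0.919) = 1.0660/1.1351 = 0.9391

0.939c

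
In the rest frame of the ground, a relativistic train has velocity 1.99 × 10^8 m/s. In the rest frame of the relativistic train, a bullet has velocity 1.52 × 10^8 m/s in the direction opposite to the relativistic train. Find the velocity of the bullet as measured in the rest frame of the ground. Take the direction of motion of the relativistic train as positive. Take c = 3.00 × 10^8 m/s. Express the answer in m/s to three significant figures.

In units of c (dividing by 3.00 × 10^8 m/s): v = 0.663, u' = -0.507.
u = (u' + v)/(1 + u'v/c²):
u = (-0.507 + 0.663) / (1 + (-0.507)·0.663) = 0.1567/0.6639 = 0.2360
Converting back: u = 0.2360 × 3.00 × 10^8 m/s.

+7.08 × 10^7 m/s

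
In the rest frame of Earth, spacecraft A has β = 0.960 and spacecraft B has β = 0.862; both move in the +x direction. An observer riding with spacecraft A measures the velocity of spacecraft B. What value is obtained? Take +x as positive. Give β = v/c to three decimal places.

β_A = 0.960, β_B = 0.862.
Transform to A's frame with the inverse velocity-addition law: u' = (u − v)/(1 − uv/c²), taking u = β_B and v = β_A.
u' = (0.862 − 0.960) / (1 − (0.960)(0.862)) = -0.0980/0.1725 = -0.5682.

β = -0.568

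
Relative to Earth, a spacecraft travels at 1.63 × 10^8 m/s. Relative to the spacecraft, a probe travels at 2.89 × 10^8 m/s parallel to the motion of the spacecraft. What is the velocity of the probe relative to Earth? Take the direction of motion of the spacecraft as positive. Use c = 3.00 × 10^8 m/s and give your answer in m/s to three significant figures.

2.97 × 10^8 m/s

In units of c (dividing by 3.00 × 10^8 m/s): v = 0.543, u' = 0.963.
u = (u' + v)/(1 + u'v/c²):
u = (0.963 + 0.543) / (1 + 0.963·0.543) = 1.5067/1.5234 = 0.9890
(Galilean addition would give +1.507c, exceeding c.)
Converting back: u = 0.9890 × 3.00 × 10^8 m/s.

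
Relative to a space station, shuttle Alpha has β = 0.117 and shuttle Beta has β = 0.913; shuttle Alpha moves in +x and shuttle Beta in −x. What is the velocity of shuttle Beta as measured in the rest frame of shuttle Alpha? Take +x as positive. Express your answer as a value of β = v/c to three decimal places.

β = -0.931

β_A = 0.117, β_B = -0.913.
Transform to A's frame with the inverse velocity-addition law: u' = (u − v)/(1 − uv/c²), taking u = β_B and v = β_A.
u' = (-0.913 − 0.117) / (1 − (0.117)(-0.913)) = -1.0300/1.1068 = -0.9306.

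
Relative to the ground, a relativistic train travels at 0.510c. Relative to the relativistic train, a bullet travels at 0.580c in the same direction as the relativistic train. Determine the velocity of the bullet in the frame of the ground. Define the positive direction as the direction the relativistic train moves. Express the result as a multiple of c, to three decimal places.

0.841c

With v = 0.510 and u' = 0.580 (in units of c),
u = (u' + v)/(1 + u'v/c²):
u = (0.580 + 0.510) / (1 + 0.580·0.510) = 1.0900/1.2958 = 0.8412
(Galilean addition would give +1.090c, exceeding c.)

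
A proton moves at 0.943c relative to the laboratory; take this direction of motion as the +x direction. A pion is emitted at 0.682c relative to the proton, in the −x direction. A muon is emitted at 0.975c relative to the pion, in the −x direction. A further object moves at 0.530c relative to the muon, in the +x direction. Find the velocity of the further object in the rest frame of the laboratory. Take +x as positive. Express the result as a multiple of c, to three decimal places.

-0.580c

Apply u = (u' + v)/(1 + u'v/c²) successively, working outward toward the laboratory.
Start: velocity of the proton relative to the laboratory = 0.9430c.
Compose with the pion (u' = -0.682 in the proton frame): u_1 = (-0.682 + 0.943) / (1 + (-0.682)·0.943) = 0.2610/0.3569 = 0.7314.
Compose with the muon (u' = -0.975 in the pion frame): u_2 = (-0.975 + 0.731) / (1 + (-0.975)·0.731) = -0.2436/0.2869 = -0.8492.
Compose with the further object (u' = 0.530 in the muon frame): u_3 = (0.530 + (-0.849)) / (1 + 0.530·(-0.849)) = -0.3192/0.5500 = -0.5803.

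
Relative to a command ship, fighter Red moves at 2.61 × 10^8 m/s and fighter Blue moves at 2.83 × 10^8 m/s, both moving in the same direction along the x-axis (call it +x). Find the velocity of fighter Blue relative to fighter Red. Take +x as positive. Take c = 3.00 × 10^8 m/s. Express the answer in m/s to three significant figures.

β_A = 0.870, β_B = 0.943 (dividing each by c = 3.00 × 10^8 m/s).
Transform to A's frame with the inverse velocity-addition law: u' = (u − v)/(1 − uv/c²), taking u = β_B and v = β_A.
u' = (0.943 − 0.870) / (1 − (0.870)(0.943)) = 0.0733/0.1793 = 0.4090.
u' = 0.4090 × 3.00 × 10^8 m/s.

+1.23 × 10^8 m/s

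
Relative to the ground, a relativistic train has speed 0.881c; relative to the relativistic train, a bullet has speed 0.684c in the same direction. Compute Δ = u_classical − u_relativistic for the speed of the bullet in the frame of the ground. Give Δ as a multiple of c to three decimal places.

Galilean: u_cl = 0.684 + 0.881 = 1.5650.
Relativistic: u_rel = (0.684 + 0.881) / (1 + 0.684·0.881) = 1.5650/1.6026 = 0.9765.
Δ = 1.5650 − 0.9765 = 0.5885.
(The classical prediction exceeds c; the relativistic result does not.)

Δ = 0.588c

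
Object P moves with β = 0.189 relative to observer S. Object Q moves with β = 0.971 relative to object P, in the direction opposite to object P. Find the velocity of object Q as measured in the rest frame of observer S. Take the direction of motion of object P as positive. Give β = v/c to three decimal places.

β = -0.958

With v = 0.189 and u' = -0.971 (in units of c),
u = (u' + v)/(1 + u'v/c²):
u = (-0.971 + 0.189) / (1 + (-0.971)·0.189) = -0.7820/0.8165 = -0.9578
(Galilean addition would give -0.782c.)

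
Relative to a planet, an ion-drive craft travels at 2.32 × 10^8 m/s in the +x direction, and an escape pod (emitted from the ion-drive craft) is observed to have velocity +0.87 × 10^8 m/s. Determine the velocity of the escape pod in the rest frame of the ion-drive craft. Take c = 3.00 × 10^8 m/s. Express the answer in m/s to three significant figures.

-1.87 × 10^8 m/s

v = 0.773c, u = 0.290c.
Invert the composition law: u' = (u − v)/(1 − uv/c²).
u' = (0.290 − 0.773) / (1 − (0.290)(0.773)) = -0.4833/0.7757 = -0.6231.
u' = -0.6231 × 3.00 × 10^8 m/s.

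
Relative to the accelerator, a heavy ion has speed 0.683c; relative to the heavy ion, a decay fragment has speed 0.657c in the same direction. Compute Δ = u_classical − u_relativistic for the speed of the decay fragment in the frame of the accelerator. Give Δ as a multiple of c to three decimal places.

Δ = 0.415c

Galilean: u_cl = 0.657 + 0.683 = 1.3400.
Relativistic: u_rel = (0.657 + 0.683) / (1 + 0.657·0.683) = 1.3400/1.4487 = 0.9249.
Δ = 1.3400 − 0.9249 = 0.4151.
(The classical prediction exceeds c; the relativistic result does not.)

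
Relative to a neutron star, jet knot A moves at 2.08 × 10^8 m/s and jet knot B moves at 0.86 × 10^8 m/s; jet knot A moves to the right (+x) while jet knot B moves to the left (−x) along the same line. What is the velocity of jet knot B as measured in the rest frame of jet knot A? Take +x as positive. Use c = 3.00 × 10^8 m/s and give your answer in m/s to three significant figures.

β_A = 0.693, β_B = -0.287 (dividing each by c = 3.00 × 10^8 m/s).
Transform to A's frame with the inverse velocity-addition law: u' = (u − v)/(1 − uv/c²), taking u = β_B and v = β_A.
u' = (-0.287 − 0.693) / (1 − (0.693)(-0.287)) = -0.9800/1.1988 = -0.8175.
u' = -0.8175 × 3.00 × 10^8 m/s.

-2.45 × 10^8 m/s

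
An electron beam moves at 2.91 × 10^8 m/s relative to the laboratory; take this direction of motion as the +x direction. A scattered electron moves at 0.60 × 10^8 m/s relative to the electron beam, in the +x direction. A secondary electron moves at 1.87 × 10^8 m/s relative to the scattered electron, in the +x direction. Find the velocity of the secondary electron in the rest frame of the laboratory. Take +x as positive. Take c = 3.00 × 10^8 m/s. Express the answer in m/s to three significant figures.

Apply u = (u' + v)/(1 + u'v/c²) successively, working outward toward the laboratory.
(Dividing each given speed by c = 3.00 × 10^8 m/s to work in units of c.)
Start: velocity of the electron beam relative to the laboratory = 0.9700c.
Compose with the scattered electron (u' = 0.200 in the electron beam frame): u_1 = (0.200 + 0.970) / (1 + 0.200·0.970) = 1.1700/1.1940 = 0.9799.
Compose with the secondary electron (u' = 0.623 in the scattered electron frame): u_2 = (0.623 + 0.980) / (1 + 0.623·0.980) = 1.6032/1.6108 = 0.9953.
So u = 0.9953 × 3.00 × 10^8 m/s.

2.99 × 10^8 m/s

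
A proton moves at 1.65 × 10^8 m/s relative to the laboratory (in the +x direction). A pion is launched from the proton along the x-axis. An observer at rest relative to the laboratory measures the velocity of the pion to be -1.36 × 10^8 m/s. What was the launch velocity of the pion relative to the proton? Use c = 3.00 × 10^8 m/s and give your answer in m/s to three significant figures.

v = 0.550c, u = -0.453c.
Invert the composition law: u' = (u − v)/(1 − uv/c²).
u' = (-0.453 − 0.550) / (1 − (-0.453)(0.550)) = -1.0033/1.2493 = -0.8031.
u' = -0.8031 × 3.00 × 10^8 m/s.

-2.41 × 10^8 m/s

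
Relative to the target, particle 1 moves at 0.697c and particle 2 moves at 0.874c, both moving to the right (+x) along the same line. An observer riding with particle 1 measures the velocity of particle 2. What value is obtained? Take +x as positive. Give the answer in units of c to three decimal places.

+0.453c

β_A = 0.697, β_B = 0.874.
Transform to A's frame with the inverse velocity-addition law: u' = (u − v)/(1 − uv/c²), taking u = β_B and v = β_A.
u' = (0.874 − 0.697) / (1 − (0.697)(0.874)) = 0.1770/0.3908 = 0.4529.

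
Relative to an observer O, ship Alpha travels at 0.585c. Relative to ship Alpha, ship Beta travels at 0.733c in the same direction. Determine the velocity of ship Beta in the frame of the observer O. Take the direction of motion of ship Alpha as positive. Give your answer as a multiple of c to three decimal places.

0.922c

With v = 0.585 and u' = 0.733 (in units of c),
u = (u' + v)/(1 + u'v/c²):
u = (0.733 + 0.585) / (1 + 0.733·0.585) = 1.3180/1.4288 = 0.9224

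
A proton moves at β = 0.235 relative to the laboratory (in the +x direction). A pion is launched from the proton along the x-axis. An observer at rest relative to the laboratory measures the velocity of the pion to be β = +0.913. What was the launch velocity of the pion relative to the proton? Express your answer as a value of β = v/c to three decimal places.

β = +0.863

Invert the composition law: u' = (u − v)/(1 − uv/c²).
u' = (0.913 − 0.235) / (1 − (0.913)(0.235)) = 0.6780/0.7854 = 0.8632.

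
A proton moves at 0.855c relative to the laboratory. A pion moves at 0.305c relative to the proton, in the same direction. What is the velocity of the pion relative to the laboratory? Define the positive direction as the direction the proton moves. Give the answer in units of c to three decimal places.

With v = 0.855 and u' = 0.305 (in units of c),
u = (u' + v)/(1 + u'v/c²):
u = (0.305 + 0.855) / (1 + 0.305·0.855) = 1.1600/1.2608 = 0.9201

0.920c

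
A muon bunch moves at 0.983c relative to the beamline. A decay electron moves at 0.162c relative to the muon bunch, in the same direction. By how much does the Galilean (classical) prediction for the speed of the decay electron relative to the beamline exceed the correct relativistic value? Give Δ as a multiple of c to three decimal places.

Δ = 0.157c

Galilean: u_cl = 0.162 + 0.983 = 1.1450.
Relativistic: u_rel = (0.162 + 0.983) / (1 + 0.162·0.983) = 1.1450/1.1592 = 0.9877.
Δ = 1.1450 − 0.9877 = 0.1573.
(The classical prediction exceeds c; the relativistic result does not.)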